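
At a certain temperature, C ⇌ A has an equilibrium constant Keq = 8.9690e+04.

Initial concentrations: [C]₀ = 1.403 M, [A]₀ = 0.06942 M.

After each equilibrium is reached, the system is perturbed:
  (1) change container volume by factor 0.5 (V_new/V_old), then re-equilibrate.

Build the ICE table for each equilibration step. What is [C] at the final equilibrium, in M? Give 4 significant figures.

Q₀ = 0.04948 vs Keq = 8.9690e+04 ⇒ Q<K, forward
Step 1:
                    C           A
  I             1.403     0.06942
  C            -1.403       1.403
  E        1.6417e-05       1.472
  solve Keq expr → x = 1.403; check Q = 8.9690e+04
Then change container volume by factor 0.5 (V_new/V_old).
Step 2:
                    C           A
  I        3.2833e-05       2.945
  C                 0           0
  E        3.2833e-05       2.945
  solve Keq expr → x = 0; check Q = 8.9690e+04

[C]_eq = 3.2833e-05 M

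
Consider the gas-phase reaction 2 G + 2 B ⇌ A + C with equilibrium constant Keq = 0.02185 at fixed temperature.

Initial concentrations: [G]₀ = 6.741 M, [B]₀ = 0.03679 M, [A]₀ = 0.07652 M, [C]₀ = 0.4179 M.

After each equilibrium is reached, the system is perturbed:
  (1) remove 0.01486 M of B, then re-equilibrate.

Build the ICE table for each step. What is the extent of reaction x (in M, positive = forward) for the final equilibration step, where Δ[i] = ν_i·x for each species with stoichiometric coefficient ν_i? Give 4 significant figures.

x = -0.003893 M

Q₀ = 0.5199 vs Keq = 0.02185 ⇒ Q>K, reverse
Step 1:
                  G         B         A         C
  init        6.741   0.03679   0.07652    0.4179
  Δ         0.07985   0.07985  -0.03993  -0.03993
  eq          6.821    0.1166   0.03659     0.378
  solve Keq expr → x = -0.03993; check Q = 0.02185
Then remove 0.01486 M of B.
Step 2:
                  G         B         A         C
  init        6.821    0.1018   0.03659     0.378
  Δ        0.007786  0.007786 -0.003893 -0.003893
  eq          6.829    0.1096    0.0327    0.3741
  solve Keq expr → x = -0.003893; check Q = 0.02185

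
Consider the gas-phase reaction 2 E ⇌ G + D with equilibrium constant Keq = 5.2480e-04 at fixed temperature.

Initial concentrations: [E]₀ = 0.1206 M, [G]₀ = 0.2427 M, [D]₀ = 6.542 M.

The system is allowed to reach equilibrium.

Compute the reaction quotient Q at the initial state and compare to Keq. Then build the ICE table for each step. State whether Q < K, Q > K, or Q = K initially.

Q₀ = 109.2 vs Keq = 5.2480e-04 ⇒ Q>K, reverse
Step 1:
                   E          G          D
  I           0.1206     0.2427      6.542
  C           0.4853    -0.2427    -0.2427
  E           0.6059 3.0588e-05      6.299
  solve Keq expr → x = -0.2427; check Q = 5.2480e-04

Q₀ = 109.2; Q > K (proceeds reverse)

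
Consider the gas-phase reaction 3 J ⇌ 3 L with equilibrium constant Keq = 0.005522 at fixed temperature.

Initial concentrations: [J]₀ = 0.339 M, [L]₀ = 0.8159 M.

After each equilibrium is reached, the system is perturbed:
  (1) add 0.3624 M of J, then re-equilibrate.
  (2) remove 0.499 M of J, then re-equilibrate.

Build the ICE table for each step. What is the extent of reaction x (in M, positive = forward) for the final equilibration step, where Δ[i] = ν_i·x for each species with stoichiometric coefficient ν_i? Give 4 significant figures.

x = -0.02498 M

Q₀ = 13.94 vs Keq = 0.005522 ⇒ Q>K, reverse
Step 1:
                  J         L
  Initial     0.339    0.8159
  Change     0.6424   -0.6424
  Equil      0.9814    0.1735
  solve Keq expr → x = -0.2141; check Q = 0.005522
Then add 0.3624 M of J.
Step 2:
                  J         L
  Initial     1.344    0.1735
  Change   -0.05443   0.05443
  Equil       1.289    0.2279
  solve Keq expr → x = 0.01814; check Q = 0.005522
Then remove 0.499 M of J.
Step 3:
                  J         L
  Initial    0.7904    0.2279
  Change    0.07495  -0.07495
  Equil      0.8653     0.153
  solve Keq expr → x = -0.02498; check Q = 0.005522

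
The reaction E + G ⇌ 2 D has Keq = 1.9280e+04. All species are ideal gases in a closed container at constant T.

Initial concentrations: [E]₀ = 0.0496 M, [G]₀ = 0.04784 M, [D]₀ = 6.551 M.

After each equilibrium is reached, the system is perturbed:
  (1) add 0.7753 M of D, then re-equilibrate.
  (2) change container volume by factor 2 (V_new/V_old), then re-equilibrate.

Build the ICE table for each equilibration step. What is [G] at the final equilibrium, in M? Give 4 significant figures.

[G]_eq = 0.02592 M

Q₀ = 1.8086e+04 vs Keq = 1.9280e+04 ⇒ Q<K, forward
Step 1:
                  E         G         D
  I          0.0496   0.04784     6.551
  C        -0.00151  -0.00151  0.003021
  E         0.04809   0.04633     6.554
  solve Keq expr → x = 0.00151; check Q = 1.9280e+04
Then add 0.7753 M of D.
Step 2:
                  E         G         D
  I         0.04809   0.04633     7.329
  C        0.005503  0.005503  -0.01101
  E         0.05359   0.05183     7.318
  solve Keq expr → x = -0.005503; check Q = 1.9280e+04
Then change container volume by factor 2 (V_new/V_old).
Step 3:
                  E         G         D
  I          0.0268   0.02592     3.659
  C               0         0         0
  E          0.0268   0.02592     3.659
  solve Keq expr → x = 0; check Q = 1.9280e+04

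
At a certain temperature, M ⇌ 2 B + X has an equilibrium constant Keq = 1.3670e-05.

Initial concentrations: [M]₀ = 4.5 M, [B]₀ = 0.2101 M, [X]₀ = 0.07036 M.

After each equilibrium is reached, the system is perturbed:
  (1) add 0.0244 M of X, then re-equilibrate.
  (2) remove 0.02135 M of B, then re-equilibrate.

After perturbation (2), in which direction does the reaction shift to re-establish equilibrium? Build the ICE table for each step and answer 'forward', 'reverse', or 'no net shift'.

Q₀ = 6.9018e-04 vs Keq = 1.3670e-05 ⇒ Q>K, reverse
Step 1:
                   M          B          X
  init           4.5     0.2101    0.07036
  Δ          0.06196    -0.1239   -0.06196
  eq           4.562    0.08618   0.008398
  solve Keq expr → x = -0.06196; check Q = 1.3670e-05
Then add 0.0244 M of X.
Step 2:
                   M          B          X
  init         4.562    0.08618     0.0328
  Δ          0.01414   -0.02828   -0.01414
  eq           4.576     0.0579    0.01866
  solve Keq expr → x = -0.01414; check Q = 1.3670e-05
Then remove 0.02135 M of B.
Step 3:
                   M          B          X
  init         4.576    0.03655    0.01866
  Δ        -0.006593    0.01319   0.006593
  eq            4.57    0.04974    0.02525
  solve Keq expr → x = 0.006593; check Q = 1.3670e-05

Direction: forward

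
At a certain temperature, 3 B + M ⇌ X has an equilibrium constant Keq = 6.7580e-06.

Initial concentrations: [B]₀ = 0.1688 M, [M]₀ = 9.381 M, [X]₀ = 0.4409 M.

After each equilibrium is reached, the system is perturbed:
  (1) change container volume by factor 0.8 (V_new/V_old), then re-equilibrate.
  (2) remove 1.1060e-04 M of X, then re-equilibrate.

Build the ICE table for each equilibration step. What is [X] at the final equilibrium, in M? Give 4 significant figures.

Q₀ = 9.772 vs Keq = 6.7580e-06 ⇒ Q>K, reverse
Step 1:
                  B         M         X
  I          0.1688     9.381    0.4409
  C           1.322    0.4407   -0.4407
  E           1.491     9.822 2.1994e-04
  solve Keq expr → x = -0.4407; check Q = 6.7580e-06
Then change container volume by factor 0.8 (V_new/V_old).
Step 2:
                  B         M         X
  I           1.864     12.28 2.7492e-04
  C       -7.8403e-04 -2.6134e-04 2.6134e-04
  E           1.863     12.28 5.3627e-04
  solve Keq expr → x = 2.6134e-04; check Q = 6.7580e-06
Then remove 1.1060e-04 M of X.
Step 3:
                  B         M         X
  I           1.863     12.28 4.2567e-04
  C       -3.3093e-04 -1.1031e-04 1.1031e-04
  E           1.862     12.28 5.3597e-04
  solve Keq expr → x = 1.1031e-04; check Q = 6.7580e-06

[X]_eq = 5.3597e-04 M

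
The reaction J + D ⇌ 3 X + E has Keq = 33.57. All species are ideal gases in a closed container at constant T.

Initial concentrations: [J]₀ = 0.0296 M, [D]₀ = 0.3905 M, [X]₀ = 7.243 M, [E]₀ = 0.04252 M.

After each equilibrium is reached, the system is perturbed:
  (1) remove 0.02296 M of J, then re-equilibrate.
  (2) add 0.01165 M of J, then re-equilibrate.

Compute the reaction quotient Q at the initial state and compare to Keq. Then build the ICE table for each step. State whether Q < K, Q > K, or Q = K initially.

Q₀ = 1398; Q > K (proceeds reverse)

Q₀ = 1398 vs Keq = 33.57 ⇒ Q>K, reverse
Step 1:
                   J          D          X          E
  I           0.0296     0.3905      7.243    0.04252
  C          0.03975    0.03975    -0.1192   -0.03975
  E          0.06935     0.4302      7.124   0.002771
  solve Keq expr → x = -0.03975; check Q = 33.57
Then remove 0.02296 M of J.
Step 2:
                   J          D          X          E
  I          0.04639     0.4302      7.124   0.002771
  C       8.7636e-04 8.7636e-04  -0.002629 -8.7636e-04
  E          0.04727     0.4311      7.121   0.001894
  solve Keq expr → x = -8.7636e-04; check Q = 33.57
Then add 0.01165 M of J.
Step 3:
                   J          D          X          E
  I          0.05892     0.4311      7.121   0.001894
  C       -4.4533e-04 -4.4533e-04   0.001336 4.4533e-04
  E          0.05847     0.4307      7.122    0.00234
  solve Keq expr → x = 4.4533e-04; check Q = 33.57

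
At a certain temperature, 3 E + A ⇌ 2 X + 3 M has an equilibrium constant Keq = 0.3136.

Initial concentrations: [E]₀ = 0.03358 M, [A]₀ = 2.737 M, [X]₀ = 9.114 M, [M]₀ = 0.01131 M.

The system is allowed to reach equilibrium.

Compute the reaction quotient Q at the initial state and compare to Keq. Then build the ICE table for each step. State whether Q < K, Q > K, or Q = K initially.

Q₀ = 1.16; Q > K (proceeds reverse)

Q₀ = 1.16 vs Keq = 0.3136 ⇒ Q>K, reverse
Step 1:
                    E           A           X           M
  I           0.03358       2.737       9.114     0.01131
  C          0.003279    0.001093   -0.002186   -0.003279
  E           0.03686       2.738       9.112    0.008031
  solve Keq expr → x = -0.001093; check Q = 0.3136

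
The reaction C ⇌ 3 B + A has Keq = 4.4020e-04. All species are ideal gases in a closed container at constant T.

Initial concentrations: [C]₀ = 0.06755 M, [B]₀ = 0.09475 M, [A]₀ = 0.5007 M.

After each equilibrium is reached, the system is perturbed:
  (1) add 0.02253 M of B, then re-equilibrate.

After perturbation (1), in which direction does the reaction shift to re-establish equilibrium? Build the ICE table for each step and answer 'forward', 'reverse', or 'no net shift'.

Q₀ = 0.006305 vs Keq = 4.4020e-04 ⇒ Q>K, reverse
Step 1:
                   C          B          A
  Initial    0.06755    0.09475     0.5007
  Change     0.01738   -0.05214   -0.01738
  Equil      0.08493    0.04261     0.4833
  solve Keq expr → x = -0.01738; check Q = 4.4020e-04
Then add 0.02253 M of B.
Step 2:
                   C          B          A
  Initial    0.08493    0.06514     0.4833
  Change    0.007055   -0.02117  -0.007055
  Equil      0.09199    0.04397     0.4763
  solve Keq expr → x = -0.007055; check Q = 4.4020e-04

Direction: reverse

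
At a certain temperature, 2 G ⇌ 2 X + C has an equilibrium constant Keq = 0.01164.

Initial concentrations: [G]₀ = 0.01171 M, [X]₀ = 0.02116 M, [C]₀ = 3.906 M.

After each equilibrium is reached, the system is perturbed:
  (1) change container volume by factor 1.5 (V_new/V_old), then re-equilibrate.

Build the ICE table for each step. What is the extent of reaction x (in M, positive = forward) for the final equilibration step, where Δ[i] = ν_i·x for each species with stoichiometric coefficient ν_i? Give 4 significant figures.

x = 1.1960e-04 M

Q₀ = 12.75 vs Keq = 0.01164 ⇒ Q>K, reverse
Step 1:
                    G           X           C
  I           0.01171     0.02116       3.906
  C           0.01946    -0.01946   -0.009728
  E           0.03117    0.001703       3.896
  solve Keq expr → x = -0.009728; check Q = 0.01164
Then change container volume by factor 1.5 (V_new/V_old).
Step 2:
                    G           X           C
  I           0.02078    0.001136       2.598
  C       -2.3919e-04  2.3919e-04  1.1960e-04
  E           0.02054    0.001375       2.598
  solve Keq expr → x = 1.1960e-04; check Q = 0.01164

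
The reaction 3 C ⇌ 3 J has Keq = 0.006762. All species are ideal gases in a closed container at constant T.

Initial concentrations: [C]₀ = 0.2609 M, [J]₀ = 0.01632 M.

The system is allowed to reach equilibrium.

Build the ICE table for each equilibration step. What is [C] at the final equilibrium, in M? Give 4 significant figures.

[C]_eq = 0.2331 M

Q₀ = 2.4476e-04 vs Keq = 0.006762 ⇒ Q<K, forward
Step 1:
                   C          J
  Initial     0.2609    0.01632
  Change    -0.02777    0.02777
  Equil       0.2331    0.04409
  solve Keq expr → x = 0.009255; check Q = 0.006762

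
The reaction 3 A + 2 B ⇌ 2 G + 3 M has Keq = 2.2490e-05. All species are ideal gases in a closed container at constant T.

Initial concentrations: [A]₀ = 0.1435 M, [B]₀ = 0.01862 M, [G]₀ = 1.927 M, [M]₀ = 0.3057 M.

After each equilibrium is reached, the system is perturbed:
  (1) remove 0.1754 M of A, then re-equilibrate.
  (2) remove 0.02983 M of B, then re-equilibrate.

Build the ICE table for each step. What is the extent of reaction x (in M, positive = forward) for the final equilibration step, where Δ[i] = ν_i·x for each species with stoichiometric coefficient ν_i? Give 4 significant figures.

Q₀ = 1.0355e+05 vs Keq = 2.2490e-05 ⇒ Q>K, reverse
Step 1:
                    A           B           G           M
  init         0.1435     0.01862       1.927      0.3057
  Δ            0.3025      0.2017     -0.2017     -0.3025
  eq            0.446      0.2203       1.725    0.003192
  solve Keq expr → x = -0.1008; check Q = 2.2490e-05
Then remove 0.1754 M of A.
Step 2:
                    A           B           G           M
  init         0.2706      0.2203       1.725    0.003192
  Δ          0.001241  8.2734e-04 -8.2734e-04   -0.001241
  eq           0.2718      0.2211       1.725    0.001951
  solve Keq expr → x = -4.1367e-04; check Q = 2.2490e-05
Then remove 0.02983 M of B.
Step 3:
                    A           B           G           M
  init         0.2718      0.1913       1.725    0.001951
  Δ        1.7771e-04  1.1848e-04 -1.1848e-04 -1.7771e-04
  eq            0.272      0.1914       1.724    0.001773
  solve Keq expr → x = -5.9238e-05; check Q = 2.2490e-05

x = -5.9238e-05 M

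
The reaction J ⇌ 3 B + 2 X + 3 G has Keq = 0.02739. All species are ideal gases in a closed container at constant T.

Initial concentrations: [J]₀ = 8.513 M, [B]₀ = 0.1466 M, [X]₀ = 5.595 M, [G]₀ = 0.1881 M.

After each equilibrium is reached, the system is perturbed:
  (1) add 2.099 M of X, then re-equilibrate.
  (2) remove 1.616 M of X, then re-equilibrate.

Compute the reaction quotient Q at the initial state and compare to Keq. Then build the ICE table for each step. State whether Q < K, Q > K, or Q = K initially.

Q₀ = 7.7106e-05 vs Keq = 0.02739 ⇒ Q<K, forward
Step 1:
                   J          B          X          G
  Initial      8.513     0.1466      5.595     0.1881
  Change    -0.08989     0.2697     0.1798     0.2697
  Equil        8.423     0.4163      5.775     0.4578
  solve Keq expr → x = 0.08989; check Q = 0.02739
Then add 2.099 M of X.
Step 2:
                   J          B          X          G
  Initial      8.423     0.4163      7.874     0.4578
  Change     0.01408   -0.04223   -0.02815   -0.04223
  Equil        8.437      0.374      7.846     0.4155
  solve Keq expr → x = -0.01408; check Q = 0.02739
Then remove 1.616 M of X.
Step 3:
                   J          B          X          G
  Initial      8.437      0.374       6.23     0.4155
  Change     -0.0103    0.03091    0.02061    0.03091
  Equil        8.427     0.4049       6.25     0.4464
  solve Keq expr → x = 0.0103; check Q = 0.02739

Q₀ = 7.7106e-05; Q < K (proceeds forward)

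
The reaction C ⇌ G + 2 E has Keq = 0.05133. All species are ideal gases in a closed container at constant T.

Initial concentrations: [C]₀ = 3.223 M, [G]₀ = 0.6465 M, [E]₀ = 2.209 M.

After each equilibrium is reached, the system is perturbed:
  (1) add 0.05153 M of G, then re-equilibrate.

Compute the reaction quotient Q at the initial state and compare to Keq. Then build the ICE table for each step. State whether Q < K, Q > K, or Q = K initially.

Q₀ = 0.9788; Q > K (proceeds reverse)

Q₀ = 0.9788 vs Keq = 0.05133 ⇒ Q>K, reverse
Step 1:
                    C           G           E
  Initial       3.223      0.6465       2.209
  Change       0.5106     -0.5106      -1.021
  Equil         3.734      0.1359       1.188
  solve Keq expr → x = -0.5106; check Q = 0.05133
Then add 0.05153 M of G.
Step 2:
                    C           G           E
  Initial       3.734      0.1874       1.188
  Change      0.03346    -0.03346    -0.06691
  Equil         3.767      0.1539       1.121
  solve Keq expr → x = -0.03346; check Q = 0.05133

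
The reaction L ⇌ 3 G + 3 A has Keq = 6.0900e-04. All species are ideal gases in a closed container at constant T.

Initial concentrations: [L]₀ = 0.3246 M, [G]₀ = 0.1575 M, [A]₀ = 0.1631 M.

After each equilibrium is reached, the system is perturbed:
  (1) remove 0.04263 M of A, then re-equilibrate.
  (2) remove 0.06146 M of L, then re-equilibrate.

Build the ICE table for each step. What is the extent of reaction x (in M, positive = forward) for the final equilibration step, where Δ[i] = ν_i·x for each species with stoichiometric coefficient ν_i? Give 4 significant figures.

x = -0.002889 M

Q₀ = 5.2222e-05 vs Keq = 6.0900e-04 ⇒ Q<K, forward
Step 1:
                  L         G         A
  Initial    0.3246    0.1575    0.1631
  Change   -0.02592   0.07775   0.07775
  Equil      0.2987    0.2352    0.2408
  solve Keq expr → x = 0.02592; check Q = 6.0900e-04
Then remove 0.04263 M of A.
Step 2:
                  L         G         A
  Initial    0.2987    0.2352    0.1982
  Change  -0.007026   0.02108   0.02108
  Equil      0.2917    0.2563    0.2193
  solve Keq expr → x = 0.007026; check Q = 6.0900e-04
Then remove 0.06146 M of L.
Step 3:
                  L         G         A
  Initial    0.2302    0.2563    0.2193
  Change   0.002889 -0.008667 -0.008667
  Equil      0.2331    0.2477    0.2106
  solve Keq expr → x = -0.002889; check Q = 6.0900e-04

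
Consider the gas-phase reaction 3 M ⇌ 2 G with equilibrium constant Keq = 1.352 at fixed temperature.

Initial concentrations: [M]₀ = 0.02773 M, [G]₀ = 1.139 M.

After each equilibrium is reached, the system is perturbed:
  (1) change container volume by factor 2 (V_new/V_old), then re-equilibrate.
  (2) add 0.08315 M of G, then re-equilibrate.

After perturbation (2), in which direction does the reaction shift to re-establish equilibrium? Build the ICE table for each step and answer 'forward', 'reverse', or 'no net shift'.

Q₀ = 6.0841e+04 vs Keq = 1.352 ⇒ Q>K, reverse
Step 1:
                    M           G
  init        0.02773       1.139
  Δ            0.6769     -0.4513
  eq           0.7046      0.6877
  solve Keq expr → x = -0.2256; check Q = 1.352
Then change container volume by factor 2 (V_new/V_old).
Step 2:
                    M           G
  init         0.3523      0.3439
  Δ           0.05778    -0.03852
  eq           0.4101      0.3054
  solve Keq expr → x = -0.01926; check Q = 1.352
Then add 0.08315 M of G.
Step 3:
                    M           G
  init         0.4101      0.3885
  Δ           0.04583    -0.03055
  eq           0.4559      0.3579
  solve Keq expr → x = -0.01528; check Q = 1.352

Direction: reverse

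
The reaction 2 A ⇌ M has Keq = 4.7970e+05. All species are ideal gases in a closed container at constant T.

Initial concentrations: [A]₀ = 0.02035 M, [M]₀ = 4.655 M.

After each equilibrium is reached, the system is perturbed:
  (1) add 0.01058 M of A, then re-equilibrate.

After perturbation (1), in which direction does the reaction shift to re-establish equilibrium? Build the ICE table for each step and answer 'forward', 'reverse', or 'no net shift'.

Q₀ = 1.1241e+04 vs Keq = 4.7970e+05 ⇒ Q<K, forward
Step 1:
                   A          M
  I          0.02035      4.655
  C         -0.01723   0.008616
  E         0.003118      4.664
  solve Keq expr → x = 0.008616; check Q = 4.7970e+05
Then add 0.01058 M of A.
Step 2:
                   A          M
  I           0.0137      4.664
  C         -0.01058   0.005289
  E          0.00312      4.669
  solve Keq expr → x = 0.005289; check Q = 4.7970e+05

Direction: forward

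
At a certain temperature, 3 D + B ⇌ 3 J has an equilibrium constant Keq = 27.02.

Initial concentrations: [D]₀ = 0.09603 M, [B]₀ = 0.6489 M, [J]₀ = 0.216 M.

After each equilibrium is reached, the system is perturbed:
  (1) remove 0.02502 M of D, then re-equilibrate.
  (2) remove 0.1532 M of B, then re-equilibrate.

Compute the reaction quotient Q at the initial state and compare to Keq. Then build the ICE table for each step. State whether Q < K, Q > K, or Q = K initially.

Q₀ = 17.54 vs Keq = 27.02 ⇒ Q<K, forward
Step 1:
                    D           B           J
  Initial     0.09603      0.6489       0.216
  Change    -0.009205   -0.003068    0.009205
  Equil       0.08682      0.6458      0.2252
  solve Keq expr → x = 0.003068; check Q = 27.02
Then remove 0.02502 M of D.
Step 2:
                    D           B           J
  Initial      0.0618      0.6458      0.2252
  Change      0.01788    0.005961    -0.01788
  Equil       0.07969      0.6518      0.2073
  solve Keq expr → x = -0.005961; check Q = 27.02
Then remove 0.1532 M of B.
Step 3:
                    D           B           J
  Initial     0.07969      0.4986      0.2073
  Change     0.005173    0.001724   -0.005173
  Equil       0.08486      0.5003      0.2022
  solve Keq expr → x = -0.001724; check Q = 27.02

Q₀ = 17.54; Q < K (proceeds forward)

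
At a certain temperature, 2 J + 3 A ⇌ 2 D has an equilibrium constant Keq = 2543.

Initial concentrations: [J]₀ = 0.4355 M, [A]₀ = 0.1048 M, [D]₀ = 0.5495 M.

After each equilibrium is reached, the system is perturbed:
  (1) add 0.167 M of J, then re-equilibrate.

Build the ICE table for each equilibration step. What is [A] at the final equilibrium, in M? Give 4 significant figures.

[A]_eq = 0.07243 M

Q₀ = 1383 vs Keq = 2543 ⇒ Q<K, forward
Step 1:
                    J           A           D
  init         0.4355      0.1048      0.5495
  Δ          -0.01107    -0.01661     0.01107
  eq           0.4244     0.08819      0.5606
  solve Keq expr → x = 0.005536; check Q = 2543
Then add 0.167 M of J.
Step 2:
                    J           A           D
  init         0.5914     0.08819      0.5606
  Δ          -0.01051    -0.01576     0.01051
  eq           0.5809     0.07243      0.5711
  solve Keq expr → x = 0.005253; check Q = 2543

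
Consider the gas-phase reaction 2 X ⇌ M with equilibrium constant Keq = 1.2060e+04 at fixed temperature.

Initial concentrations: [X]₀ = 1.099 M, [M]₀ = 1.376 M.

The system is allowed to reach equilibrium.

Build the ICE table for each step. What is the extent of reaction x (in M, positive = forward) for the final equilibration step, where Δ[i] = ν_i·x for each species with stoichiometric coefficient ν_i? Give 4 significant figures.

Q₀ = 1.139 vs Keq = 1.2060e+04 ⇒ Q<K, forward
Step 1:
                    X           M
  init          1.099       1.376
  Δ            -1.086      0.5432
  eq          0.01261       1.919
  solve Keq expr → x = 0.5432; check Q = 1.2060e+04

x = 0.5432 M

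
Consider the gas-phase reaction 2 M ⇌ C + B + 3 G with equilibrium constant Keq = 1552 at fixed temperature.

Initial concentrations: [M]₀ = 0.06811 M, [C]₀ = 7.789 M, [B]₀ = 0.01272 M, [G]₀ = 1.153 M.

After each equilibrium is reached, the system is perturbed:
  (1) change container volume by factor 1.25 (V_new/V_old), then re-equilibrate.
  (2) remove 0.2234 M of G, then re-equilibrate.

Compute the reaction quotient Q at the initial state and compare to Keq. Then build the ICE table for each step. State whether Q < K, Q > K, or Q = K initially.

Q₀ = 32.74 vs Keq = 1552 ⇒ Q<K, forward
Step 1:
                  M         C         B         G
  I         0.06811     7.789   0.01272     1.153
  C        -0.04945   0.02472   0.02472   0.07417
  E         0.01866     7.814   0.03744     1.227
  solve Keq expr → x = 0.02472; check Q = 1552
Then change container volume by factor 1.25 (V_new/V_old).
Step 2:
                  M         C         B         G
  I         0.01493     6.251   0.02995    0.9817
  C       -0.003814  0.001907  0.001907  0.005722
  E         0.01112     6.253   0.03186    0.9875
  solve Keq expr → x = 0.001907; check Q = 1552
Then remove 0.2234 M of G.
Step 3:
                  M         C         B         G
  I         0.01112     6.253   0.03186    0.7641
  C       -0.003282  0.001641  0.001641  0.004923
  E        0.007835     6.255    0.0335     0.769
  solve Keq expr → x = 0.001641; check Q = 1552

Q₀ = 32.74; Q < K (proceeds forward)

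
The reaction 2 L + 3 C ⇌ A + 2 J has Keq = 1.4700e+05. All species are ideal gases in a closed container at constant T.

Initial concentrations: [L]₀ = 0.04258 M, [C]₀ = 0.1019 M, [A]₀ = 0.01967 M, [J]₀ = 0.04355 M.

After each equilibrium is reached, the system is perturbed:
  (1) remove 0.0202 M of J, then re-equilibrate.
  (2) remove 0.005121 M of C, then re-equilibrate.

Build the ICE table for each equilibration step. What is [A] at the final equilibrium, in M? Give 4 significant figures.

[A]_eq = 0.0389 M

Q₀ = 19.45 vs Keq = 1.4700e+05 ⇒ Q<K, forward
Step 1:
                    L           C           A           J
  I           0.04258      0.1019     0.01967     0.04355
  C          -0.03814    -0.05721     0.01907     0.03814
  E          0.004439     0.04469     0.03874     0.08169
  solve Keq expr → x = 0.01907; check Q = 1.4700e+05
Then remove 0.0202 M of J.
Step 2:
                    L           C           A           J
  I          0.004439     0.04469     0.03874     0.06149
  C       -8.7516e-04   -0.001313  4.3758e-04  8.7516e-04
  E          0.003564     0.04338     0.03918     0.06237
  solve Keq expr → x = 4.3758e-04; check Q = 1.4700e+05
Then remove 0.005121 M of C.
Step 3:
                    L           C           A           J
  I          0.003564     0.03825     0.03918     0.06237
  C        5.5170e-04  8.2756e-04 -2.7585e-04 -5.5170e-04
  E          0.004116     0.03908      0.0389     0.06181
  solve Keq expr → x = -2.7585e-04; check Q = 1.4700e+05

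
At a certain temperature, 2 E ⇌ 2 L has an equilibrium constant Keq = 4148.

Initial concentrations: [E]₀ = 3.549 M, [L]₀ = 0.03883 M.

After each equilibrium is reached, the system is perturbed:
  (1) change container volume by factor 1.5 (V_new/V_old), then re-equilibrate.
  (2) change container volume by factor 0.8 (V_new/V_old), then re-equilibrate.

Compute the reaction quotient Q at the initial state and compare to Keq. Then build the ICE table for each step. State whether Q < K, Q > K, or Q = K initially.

Q₀ = 1.1971e-04 vs Keq = 4148 ⇒ Q<K, forward
Step 1:
                  E         L
  Initial     3.549   0.03883
  Change     -3.494     3.494
  Equil     0.05486     3.533
  solve Keq expr → x = 1.747; check Q = 4148
Then change container volume by factor 1.5 (V_new/V_old).
Step 2:
                  E         L
  Initial   0.03657     2.355
  Change          0         0
  Equil     0.03657     2.355
  solve Keq expr → x = 0; check Q = 4148
Then change container volume by factor 0.8 (V_new/V_old).
Step 3:
                  E         L
  Initial   0.04571     2.944
  Change          0         0
  Equil     0.04571     2.944
  solve Keq expr → x = 0; check Q = 4148

Q₀ = 1.1971e-04; Q < K (proceeds forward)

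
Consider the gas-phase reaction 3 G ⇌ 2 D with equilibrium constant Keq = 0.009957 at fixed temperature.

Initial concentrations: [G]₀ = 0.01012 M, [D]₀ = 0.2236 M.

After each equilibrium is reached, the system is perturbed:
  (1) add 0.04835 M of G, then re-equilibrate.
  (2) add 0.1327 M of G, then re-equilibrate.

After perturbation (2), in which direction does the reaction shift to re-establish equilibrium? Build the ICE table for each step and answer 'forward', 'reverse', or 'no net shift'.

Q₀ = 4.8239e+04 vs Keq = 0.009957 ⇒ Q>K, reverse
Step 1:
                   G          D
  init       0.01012     0.2236
  Δ           0.3085    -0.2057
  eq          0.3186    0.01794
  solve Keq expr → x = -0.1028; check Q = 0.009957
Then add 0.04835 M of G.
Step 2:
                   G          D
  init         0.367    0.01794
  Δ        -0.005596   0.003731
  eq          0.3614    0.02168
  solve Keq expr → x = 0.001865; check Q = 0.009957
Then add 0.1327 M of G.
Step 3:
                   G          D
  init        0.4941    0.02168
  Δ         -0.01683    0.01122
  eq          0.4772     0.0329
  solve Keq expr → x = 0.005611; check Q = 0.009957

Direction: forward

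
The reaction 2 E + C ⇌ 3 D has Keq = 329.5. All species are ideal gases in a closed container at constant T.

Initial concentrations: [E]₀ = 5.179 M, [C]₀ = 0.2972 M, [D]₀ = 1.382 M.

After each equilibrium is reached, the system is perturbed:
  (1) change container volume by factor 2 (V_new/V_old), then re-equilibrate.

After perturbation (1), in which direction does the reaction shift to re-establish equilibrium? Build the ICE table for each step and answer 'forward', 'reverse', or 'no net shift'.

Direction: no net shift

Q₀ = 0.3311 vs Keq = 329.5 ⇒ Q<K, forward
Step 1:
                   E          C          D
  init         5.179     0.2972      1.382
  Δ           -0.591    -0.2955     0.8866
  eq           4.588   0.001683      2.269
  solve Keq expr → x = 0.2955; check Q = 329.5
Then change container volume by factor 2 (V_new/V_old).
Step 2:
                   E          C          D
  init         2.294 8.4163e-04      1.134
  Δ                0          0          0
  eq           2.294 8.4163e-04      1.134
  solve Keq expr → x = 0; check Q = 329.5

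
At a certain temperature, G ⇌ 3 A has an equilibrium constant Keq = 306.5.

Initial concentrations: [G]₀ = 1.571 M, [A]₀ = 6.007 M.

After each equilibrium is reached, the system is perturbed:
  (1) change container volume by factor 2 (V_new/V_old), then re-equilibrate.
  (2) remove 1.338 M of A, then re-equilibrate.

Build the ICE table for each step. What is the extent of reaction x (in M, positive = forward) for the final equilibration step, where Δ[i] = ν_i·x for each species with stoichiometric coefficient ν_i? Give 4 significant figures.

x = 0.1443 M

Q₀ = 138 vs Keq = 306.5 ⇒ Q<K, forward
Step 1:
                    G           A
  init          1.571       6.007
  Δ             -0.38        1.14
  eq            1.191       7.147
  solve Keq expr → x = 0.38; check Q = 306.5
Then change container volume by factor 2 (V_new/V_old).
Step 2:
                    G           A
  init         0.5955       3.573
  Δ           -0.3022      0.9065
  eq           0.2934        4.48
  solve Keq expr → x = 0.3022; check Q = 306.5
Then remove 1.338 M of A.
Step 3:
                    G           A
  init         0.2934       3.142
  Δ           -0.1443      0.4329
  eq           0.1491       3.575
  solve Keq expr → x = 0.1443; check Q = 306.5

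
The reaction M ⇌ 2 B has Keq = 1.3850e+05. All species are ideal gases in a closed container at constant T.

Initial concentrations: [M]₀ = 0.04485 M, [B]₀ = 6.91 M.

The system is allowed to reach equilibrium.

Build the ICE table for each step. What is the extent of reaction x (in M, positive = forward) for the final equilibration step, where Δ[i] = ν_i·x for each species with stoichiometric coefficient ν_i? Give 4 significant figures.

Q₀ = 1065 vs Keq = 1.3850e+05 ⇒ Q<K, forward
Step 1:
                    M           B
  I           0.04485        6.91
  C           -0.0445     0.08899
  E        3.5369e-04       6.999
  solve Keq expr → x = 0.0445; check Q = 1.3850e+05

x = 0.0445 M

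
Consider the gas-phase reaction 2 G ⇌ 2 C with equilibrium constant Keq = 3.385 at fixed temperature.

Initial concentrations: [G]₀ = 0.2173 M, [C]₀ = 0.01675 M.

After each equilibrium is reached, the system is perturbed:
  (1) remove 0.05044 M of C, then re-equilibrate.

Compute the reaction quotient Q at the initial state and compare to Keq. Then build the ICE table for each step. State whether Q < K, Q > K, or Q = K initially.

Q₀ = 0.005942; Q < K (proceeds forward)

Q₀ = 0.005942 vs Keq = 3.385 ⇒ Q<K, forward
Step 1:
                  G         C
  init       0.2173   0.01675
  Δ         -0.1349    0.1349
  eq        0.08242    0.1516
  solve Keq expr → x = 0.06744; check Q = 3.385
Then remove 0.05044 M of C.
Step 2:
                  G         C
  init      0.08242    0.1012
  Δ        -0.01776   0.01776
  eq        0.06466     0.119
  solve Keq expr → x = 0.008881; check Q = 3.385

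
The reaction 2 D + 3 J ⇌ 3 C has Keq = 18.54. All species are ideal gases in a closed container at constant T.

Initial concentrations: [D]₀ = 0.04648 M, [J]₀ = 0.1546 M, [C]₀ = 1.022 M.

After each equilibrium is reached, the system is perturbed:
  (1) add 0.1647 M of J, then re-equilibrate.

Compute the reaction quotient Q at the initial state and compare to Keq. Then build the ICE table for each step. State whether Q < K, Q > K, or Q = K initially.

Q₀ = 1.3372e+05 vs Keq = 18.54 ⇒ Q>K, reverse
Step 1:
                  D         J         C
  Initial   0.04648    0.1546     1.022
  Change     0.2551    0.3826   -0.3826
  Equil      0.3016    0.5372    0.6394
  solve Keq expr → x = -0.1275; check Q = 18.54
Then add 0.1647 M of J.
Step 2:
                  D         J         C
  Initial    0.3016    0.7019    0.6394
  Change   -0.03907  -0.05861   0.05861
  Equil      0.2625    0.6433     0.698
  solve Keq expr → x = 0.01954; check Q = 18.54

Q₀ = 1.3372e+05; Q > K (proceeds reverse)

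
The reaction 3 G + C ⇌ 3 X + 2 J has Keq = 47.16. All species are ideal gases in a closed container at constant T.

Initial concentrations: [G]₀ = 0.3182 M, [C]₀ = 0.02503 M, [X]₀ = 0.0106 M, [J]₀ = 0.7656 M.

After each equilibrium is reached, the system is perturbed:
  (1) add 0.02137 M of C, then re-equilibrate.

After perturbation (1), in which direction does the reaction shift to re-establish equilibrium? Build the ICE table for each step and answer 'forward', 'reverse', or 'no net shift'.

Direction: forward

Q₀ = 8.6569e-04 vs Keq = 47.16 ⇒ Q<K, forward
Step 1:
                  G         C         X         J
  I          0.3182   0.02503    0.0106    0.7656
  C        -0.07339  -0.02446   0.07339   0.04892
  E          0.2448 5.6800e-04   0.08399    0.8145
  solve Keq expr → x = 0.02446; check Q = 47.16
Then add 0.02137 M of C.
Step 2:
                  G         C         X         J
  I          0.2448   0.02194   0.08399    0.8145
  C        -0.05059  -0.01686   0.05059   0.03373
  E          0.1942  0.005075    0.1346    0.8482
  solve Keq expr → x = 0.01686; check Q = 47.16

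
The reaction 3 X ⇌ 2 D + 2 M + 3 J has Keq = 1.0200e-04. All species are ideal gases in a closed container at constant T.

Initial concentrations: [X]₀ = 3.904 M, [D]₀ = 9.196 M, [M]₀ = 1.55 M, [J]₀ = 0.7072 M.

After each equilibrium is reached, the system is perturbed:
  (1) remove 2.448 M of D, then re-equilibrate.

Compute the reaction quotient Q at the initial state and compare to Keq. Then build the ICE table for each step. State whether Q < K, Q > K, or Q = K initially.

Q₀ = 1.208; Q > K (proceeds reverse)

Q₀ = 1.208 vs Keq = 1.0200e-04 ⇒ Q>K, reverse
Step 1:
                   X          D          M          J
  init         3.904      9.196       1.55     0.7072
  Δ           0.6604    -0.4402    -0.4402    -0.6604
  eq           4.564      8.756       1.11    0.04683
  solve Keq expr → x = -0.2201; check Q = 1.0200e-04
Then remove 2.448 M of D.
Step 2:
                   X          D          M          J
  init         4.564      6.308       1.11    0.04683
  Δ           -0.011   0.007336   0.007336      0.011
  eq           4.553      6.315      1.117    0.05784
  solve Keq expr → x = 0.003668; check Q = 1.0200e-04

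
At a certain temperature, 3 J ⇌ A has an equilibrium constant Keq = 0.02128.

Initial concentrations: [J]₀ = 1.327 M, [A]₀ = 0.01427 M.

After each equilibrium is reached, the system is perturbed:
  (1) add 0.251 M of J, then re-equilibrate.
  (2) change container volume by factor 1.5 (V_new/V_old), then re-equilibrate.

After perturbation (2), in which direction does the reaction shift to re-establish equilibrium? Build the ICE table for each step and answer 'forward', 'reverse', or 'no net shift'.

Direction: reverse

Q₀ = 0.006107 vs Keq = 0.02128 ⇒ Q<K, forward
Step 1:
                   J          A
  init         1.327    0.01427
  Δ         -0.08076    0.02692
  eq           1.246    0.04119
  solve Keq expr → x = 0.02692; check Q = 0.02128
Then add 0.251 M of J.
Step 2:
                   J          A
  init         1.497    0.04119
  Δ         -0.06428    0.02143
  eq           1.433    0.06261
  solve Keq expr → x = 0.02143; check Q = 0.02128
Then change container volume by factor 1.5 (V_new/V_old).
Step 3:
                   J          A
  init        0.9553    0.04174
  Δ          0.05867   -0.01956
  eq           1.014    0.02219
  solve Keq expr → x = -0.01956; check Q = 0.02128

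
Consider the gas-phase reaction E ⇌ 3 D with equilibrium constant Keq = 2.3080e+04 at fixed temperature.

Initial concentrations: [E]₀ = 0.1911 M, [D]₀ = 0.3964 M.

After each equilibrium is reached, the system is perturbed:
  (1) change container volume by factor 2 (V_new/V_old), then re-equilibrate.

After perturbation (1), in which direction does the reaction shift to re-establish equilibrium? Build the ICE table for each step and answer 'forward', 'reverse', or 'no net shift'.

Direction: forward

Q₀ = 0.3259 vs Keq = 2.3080e+04 ⇒ Q<K, forward
Step 1:
                    E           D
  init         0.1911      0.3964
  Δ           -0.1911      0.5732
  eq       3.9493e-05      0.9696
  solve Keq expr → x = 0.1911; check Q = 2.3080e+04
Then change container volume by factor 2 (V_new/V_old).
Step 2:
                    E           D
  init     1.9746e-05      0.4848
  Δ       -1.4808e-05  4.4425e-05
  eq       4.9379e-06      0.4848
  solve Keq expr → x = 1.4808e-05; check Q = 2.3080e+04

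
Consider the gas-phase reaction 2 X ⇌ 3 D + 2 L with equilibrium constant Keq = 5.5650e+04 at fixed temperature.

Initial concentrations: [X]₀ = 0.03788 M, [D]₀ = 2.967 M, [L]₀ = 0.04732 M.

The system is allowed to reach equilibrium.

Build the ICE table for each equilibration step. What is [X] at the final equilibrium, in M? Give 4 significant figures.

[X]_eq = 0.001855 M

Q₀ = 40.76 vs Keq = 5.5650e+04 ⇒ Q<K, forward
Step 1:
                    X           D           L
  I           0.03788       2.967     0.04732
  C          -0.03602     0.05404     0.03602
  E          0.001855       3.021     0.08334
  solve Keq expr → x = 0.01801; check Q = 5.5650e+04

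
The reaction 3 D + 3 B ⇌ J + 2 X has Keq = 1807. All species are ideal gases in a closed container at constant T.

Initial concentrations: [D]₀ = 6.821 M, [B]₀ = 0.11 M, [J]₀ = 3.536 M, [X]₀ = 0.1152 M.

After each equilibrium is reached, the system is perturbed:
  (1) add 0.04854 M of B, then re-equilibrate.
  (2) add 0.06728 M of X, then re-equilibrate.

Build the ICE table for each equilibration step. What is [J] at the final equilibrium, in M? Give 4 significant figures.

[J]_eq = 3.586 M

Q₀ = 0.1111 vs Keq = 1807 ⇒ Q<K, forward
Step 1:
                  D         B         J         X
  Initial     6.821      0.11     3.536    0.1152
  Change    -0.1039   -0.1039   0.03465    0.0693
  Equil       6.717  0.006054     3.571    0.1845
  solve Keq expr → x = 0.03465; check Q = 1807
Then add 0.04854 M of B.
Step 2:
                  D         B         J         X
  Initial     6.717   0.05459     3.571    0.1845
  Change    -0.0478   -0.0478   0.01593   0.03187
  Equil       6.669  0.006791     3.587    0.2164
  solve Keq expr → x = 0.01593; check Q = 1807
Then add 0.06728 M of X.
Step 3:
                  D         B         J         X
  Initial     6.669  0.006791     3.587    0.2836
  Change   0.001325  0.001325 -4.4154e-04 -8.8309e-04
  Equil       6.671  0.008116     3.586    0.2828
  solve Keq expr → x = -4.4154e-04; check Q = 1807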